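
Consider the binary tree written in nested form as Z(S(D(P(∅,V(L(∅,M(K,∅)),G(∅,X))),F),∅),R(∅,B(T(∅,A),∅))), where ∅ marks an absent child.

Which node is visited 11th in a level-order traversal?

Level-order visits nodes level by level from the root, left to right within each level.
Level 0: Z
Level 1: S, R
Level 2: D, B
Level 3: P, F, T
Level 4: V, A
Level 5: L, G
Level 6: M, X
Level 7: K
Full level-order sequence: Z, S, R, D, B, P, F, T, V, A, L, G, M, X, K.

L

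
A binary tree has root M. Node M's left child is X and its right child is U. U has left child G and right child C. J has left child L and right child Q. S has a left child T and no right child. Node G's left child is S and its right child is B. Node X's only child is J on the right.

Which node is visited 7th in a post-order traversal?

B

Post-order visits the left subtree, then the right subtree, then the node.
At M: go left to X.
  At X: no left child.
  At X: go right to J.
    At J: go left to L.
      L is a leaf — visit L.
    At J: go right to Q.
      Q is a leaf — visit Q.
    Visit J.
  Visit X.
At M: go right to U.
  At U: go left to G.
    At G: go left to S.
      At S: go left to T.
        T is a leaf — visit T.
      At S: no right child.
      Visit S.
    At G: go right to B.
      B is a leaf — visit B.
    Visit G.
  At U: go right to C.
    C is a leaf — visit C.
  Visit U.
Visit M.
Full post-order sequence: L, Q, J, X, T, S, B, G, C, U, M.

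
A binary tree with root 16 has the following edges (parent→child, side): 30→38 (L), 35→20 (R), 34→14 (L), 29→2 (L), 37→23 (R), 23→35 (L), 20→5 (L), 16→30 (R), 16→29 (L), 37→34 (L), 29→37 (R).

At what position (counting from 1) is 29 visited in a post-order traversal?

Post-order visits the left subtree, then the right subtree, then the node.
At 16: go left to 29.
  At 29: go left to 2.
    2 is a leaf — visit 2.
  At 29: go right to 37.
    At 37: go left to 34.
      At 34: go left to 14.
        14 is a leaf — visit 14.
      At 34: no right child.
      Visit 34.
    At 37: go right to 23.
      At 23: go left to 35.
        At 35: no left child.
        At 35: go right to 20.
          At 20: go left to 5.
            5 is a leaf — visit 5.
          At 20: no right child.
          Visit 20.
        Visit 35.
      At 23: no right child.
      Visit 23.
    Visit 37.
  Visit 29.
At 16: go right to 30.
  At 30: go left to 38.
    38 is a leaf — visit 38.
  At 30: no right child.
  Visit 30.
Visit 16.
Full post-order sequence: 2, 14, 34, 5, 20, 35, 23, 37, 29, 38, 30, 16.

9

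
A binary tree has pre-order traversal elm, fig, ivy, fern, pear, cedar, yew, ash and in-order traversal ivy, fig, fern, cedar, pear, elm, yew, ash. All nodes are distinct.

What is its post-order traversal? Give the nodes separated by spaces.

ivy cedar pear fern fig ash yew elm

The first element of pre-order is the root; it splits in-order into left and right subtrees.
Root elm: left subtree has 5 nodes {ivy, fig, fern, cedar, pear}, right has 2 {yew, ash}.
  Root fig: left subtree has 1 node {ivy}, right has 3 {fern, cedar, pear}.
    Root fern: left subtree has 0 nodes { }, right has 2 {cedar, pear}.
      Root pear: left subtree has 1 node {cedar}, right has 0 { }.
  Root yew: left subtree has 0 nodes { }, right has 1 {ash}.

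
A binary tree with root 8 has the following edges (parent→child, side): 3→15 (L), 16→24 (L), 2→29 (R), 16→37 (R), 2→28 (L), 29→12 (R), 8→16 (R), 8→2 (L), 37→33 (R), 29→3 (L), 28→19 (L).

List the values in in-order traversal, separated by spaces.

19 28 2 15 3 29 12 8 24 16 37 33

In-order visits the left subtree, then the node, then the right subtree.
At 8: go left to 2.
  At 2: go left to 28.
    At 28: go left to 19.
      19 is a leaf — visit 19.
    Visit 28.
    At 28: no right child.
  Visit 2.
  At 2: go right to 29.
    At 29: go left to 3.
      At 3: go left to 15.
        15 is a leaf — visit 15.
      Visit 3.
      At 3: no right child.
    Visit 29.
    At 29: go right to 12.
      12 is a leaf — visit 12.
Visit 8.
At 8: go right to 16.
  At 16: go left to 24.
    24 is a leaf — visit 24.
  Visit 16.
  At 16: go right to 37.
    At 37: no left child.
    Visit 37.
    At 37: go right to 33.
      33 is a leaf — visit 33.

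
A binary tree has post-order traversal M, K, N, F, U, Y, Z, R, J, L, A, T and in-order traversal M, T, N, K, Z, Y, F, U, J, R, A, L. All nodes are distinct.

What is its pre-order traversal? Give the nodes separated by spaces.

T M A J Z N K Y U F R L

The last element of post-order is the root; it splits in-order into left and right subtrees.
Root T: left subtree has 1 node {M}, right has 10 {N, K, Z, Y, F, U, J, R, A, L}.
  Root A: left subtree has 8 nodes {N, K, Z, Y, F, U, J, R}, right has 1 {L}.
    Root J: left subtree has 6 nodes {N, K, Z, Y, F, U}, right has 1 {R}.
      Root Z: left subtree has 2 nodes {N, K}, right has 3 {Y, F, U}.
        Root N: left subtree has 0 nodes { }, right has 1 {K}.
        Root Y: left subtree has 0 nodes { }, right has 2 {F, U}.
          Root U: left subtree has 1 node {F}, right has 0 { }.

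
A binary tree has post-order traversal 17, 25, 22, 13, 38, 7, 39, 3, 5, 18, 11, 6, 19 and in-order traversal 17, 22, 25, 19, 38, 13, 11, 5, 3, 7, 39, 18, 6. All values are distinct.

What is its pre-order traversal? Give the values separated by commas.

The last element of post-order is the root; it splits in-order into left and right subtrees.
Root 19: left subtree has 3 nodes {17, 22, 25}, right has 9 {38, 13, 11, 5, 3, 7, 39, 18, 6}.
  Root 22: left subtree has 1 node {17}, right has 1 {25}.
  Root 6: left subtree has 8 nodes {38, 13, 11, 5, 3, 7, 39, 18}, right has 0 { }.
    Root 11: left subtree has 2 nodes {38, 13}, right has 5 {5, 3, 7, 39, 18}.
      Root 38: left subtree has 0 nodes { }, right has 1 {13}.
      Root 18: left subtree has 4 nodes {5, 3, 7, 39}, right has 0 { }.
        Root 5: left subtree has 0 nodes { }, right has 3 {3, 7, 39}.
          Root 3: left subtree has 0 nodes { }, right has 2 {7, 39}.
            Root 39: left subtree has 1 node {7}, right has 0 { }.

19, 22, 17, 25, 6, 11, 38, 13, 18, 5, 3, 39, 7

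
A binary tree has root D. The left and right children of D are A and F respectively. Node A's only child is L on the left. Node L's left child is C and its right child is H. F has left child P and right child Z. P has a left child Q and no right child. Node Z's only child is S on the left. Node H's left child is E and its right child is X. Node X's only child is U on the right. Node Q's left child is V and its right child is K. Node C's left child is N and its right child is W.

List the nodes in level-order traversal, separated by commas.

Level-order visits nodes level by level from the root, left to right within each level.
Level 0: D
Level 1: A, F
Level 2: L, P, Z
Level 3: C, H, Q, S
Level 4: N, W, E, X, V, K
Level 5: U

D, A, F, L, P, Z, C, H, Q, S, N, W, E, X, V, K, U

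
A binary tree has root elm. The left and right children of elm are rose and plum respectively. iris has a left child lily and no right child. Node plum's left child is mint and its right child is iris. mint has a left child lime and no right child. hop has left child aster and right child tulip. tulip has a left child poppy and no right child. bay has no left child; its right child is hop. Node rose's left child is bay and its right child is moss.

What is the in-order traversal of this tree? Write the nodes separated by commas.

In-order visits the left subtree, then the node, then the right subtree.
At elm: go left to rose.
  At rose: go left to bay.
    At bay: no left child.
    Visit bay.
    At bay: go right to hop.
      At hop: go left to aster.
        aster is a leaf — visit aster.
      Visit hop.
      At hop: go right to tulip.
        At tulip: go left to poppy.
          poppy is a leaf — visit poppy.
        Visit tulip.
        At tulip: no right child.
  Visit rose.
  At rose: go right to moss.
    moss is a leaf — visit moss.
Visit elm.
At elm: go right to plum.
  At plum: go left to mint.
    At mint: go left to lime.
      lime is a leaf — visit lime.
    Visit mint.
    At mint: no right child.
  Visit plum.
  At plum: go right to iris.
    At iris: go left to lily.
      lily is a leaf — visit lily.
    Visit iris.
    At iris: no right child.

bay, aster, hop, poppy, tulip, rose, moss, elm, lime, mint, plum, lily, iris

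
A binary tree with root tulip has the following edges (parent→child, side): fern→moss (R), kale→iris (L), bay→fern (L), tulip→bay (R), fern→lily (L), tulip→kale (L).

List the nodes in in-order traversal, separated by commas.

iris, kale, tulip, lily, fern, moss, bay

In-order visits the left subtree, then the node, then the right subtree.
At tulip: go left to kale.
  At kale: go left to iris.
    iris is a leaf — visit iris.
  Visit kale.
  At kale: no right child.
Visit tulip.
At tulip: go right to bay.
  At bay: go left to fern.
    At fern: go left to lily.
      lily is a leaf — visit lily.
    Visit fern.
    At fern: go right to moss.
      moss is a leaf — visit moss.
  Visit bay.
  At bay: no right child.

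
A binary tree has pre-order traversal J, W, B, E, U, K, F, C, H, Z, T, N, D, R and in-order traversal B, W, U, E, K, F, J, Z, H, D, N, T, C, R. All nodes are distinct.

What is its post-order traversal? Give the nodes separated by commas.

The first element of pre-order is the root; it splits in-order into left and right subtrees.
Root J: left subtree has 6 nodes {B, W, U, E, K, F}, right has 7 {Z, H, D, N, T, C, R}.
  Root W: left subtree has 1 node {B}, right has 4 {U, E, K, F}.
    Root E: left subtree has 1 node {U}, right has 2 {K, F}.
      Root K: left subtree has 0 nodes { }, right has 1 {F}.
  Root C: left subtree has 5 nodes {Z, H, D, N, T}, right has 1 {R}.
    Root H: left subtree has 1 node {Z}, right has 3 {D, N, T}.
      Root T: left subtree has 2 nodes {D, N}, right has 0 { }.
        Root N: left subtree has 1 node {D}, right has 0 { }.

B, U, F, K, E, W, Z, D, N, T, H, R, C, J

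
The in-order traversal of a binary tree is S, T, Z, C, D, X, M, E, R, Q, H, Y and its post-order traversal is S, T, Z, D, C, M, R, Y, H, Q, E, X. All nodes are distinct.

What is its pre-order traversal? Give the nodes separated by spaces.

X C Z T S D E M Q R H Y

The last element of post-order is the root; it splits in-order into left and right subtrees.
Root X: left subtree has 5 nodes {S, T, Z, C, D}, right has 6 {M, E, R, Q, H, Y}.
  Root C: left subtree has 3 nodes {S, T, Z}, right has 1 {D}.
    Root Z: left subtree has 2 nodes {S, T}, right has 0 { }.
      Root T: left subtree has 1 node {S}, right has 0 { }.
  Root E: left subtree has 1 node {M}, right has 4 {R, Q, H, Y}.
    Root Q: left subtree has 1 node {R}, right has 2 {H, Y}.
      Root H: left subtree has 0 nodes { }, right has 1 {Y}.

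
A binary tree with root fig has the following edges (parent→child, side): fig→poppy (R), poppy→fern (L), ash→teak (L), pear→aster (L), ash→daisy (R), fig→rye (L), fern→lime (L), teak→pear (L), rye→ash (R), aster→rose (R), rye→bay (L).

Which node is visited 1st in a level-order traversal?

Level-order visits nodes level by level from the root, left to right within each level.
Level 0: fig
Level 1: rye, poppy
Level 2: bay, ash, fern
Level 3: teak, daisy, lime
Level 4: pear
Level 5: aster
Level 6: rose
Full level-order sequence: fig, rye, poppy, bay, ash, fern, teak, daisy, lime, pear, aster, rose.

fig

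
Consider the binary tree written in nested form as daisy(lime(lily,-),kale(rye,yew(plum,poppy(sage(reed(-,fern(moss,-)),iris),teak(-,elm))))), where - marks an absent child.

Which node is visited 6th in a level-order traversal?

Level-order visits nodes level by level from the root, left to right within each level.
Level 0: daisy
Level 1: lime, kale
Level 2: lily, rye, yew
Level 3: plum, poppy
Level 4: sage, teak
Level 5: reed, iris, elm
Level 6: fern
Level 7: moss
Full level-order sequence: daisy, lime, kale, lily, rye, yew, plum, poppy, sage, teak, reed, iris, elm, fern, moss.

yew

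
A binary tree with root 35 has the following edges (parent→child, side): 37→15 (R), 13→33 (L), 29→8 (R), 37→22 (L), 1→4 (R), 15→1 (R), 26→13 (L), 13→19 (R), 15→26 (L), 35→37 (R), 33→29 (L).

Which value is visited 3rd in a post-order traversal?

29

Post-order visits the left subtree, then the right subtree, then the node.
At 35: no left child.
At 35: go right to 37.
  At 37: go left to 22.
    22 is a leaf — visit 22.
  At 37: go right to 15.
    At 15: go left to 26.
      At 26: go left to 13.
        At 13: go left to 33.
          At 33: go left to 29.
            At 29: no left child.
            At 29: go right to 8.
              8 is a leaf — visit 8.
            Visit 29.
          At 33: no right child.
          Visit 33.
        At 13: go right to 19.
          19 is a leaf — visit 19.
        Visit 13.
      At 26: no right child.
      Visit 26.
    At 15: go right to 1.
      At 1: no left child.
      At 1: go right to 4.
        4 is a leaf — visit 4.
      Visit 1.
    Visit 15.
  Visit 37.
Visit 35.
Full post-order sequence: 22, 8, 29, 33, 19, 13, 26, 4, 1, 15, 37, 35.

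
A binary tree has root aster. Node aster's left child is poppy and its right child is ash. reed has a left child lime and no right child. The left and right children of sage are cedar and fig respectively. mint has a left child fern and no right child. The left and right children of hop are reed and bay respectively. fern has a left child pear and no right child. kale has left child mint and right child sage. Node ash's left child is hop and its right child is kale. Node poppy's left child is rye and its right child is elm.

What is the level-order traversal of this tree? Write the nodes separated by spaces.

aster poppy ash rye elm hop kale reed bay mint sage lime fern cedar fig pear

Level-order visits nodes level by level from the root, left to right within each level.
Level 0: aster
Level 1: poppy, ash
Level 2: rye, elm, hop, kale
Level 3: reed, bay, mint, sage
Level 4: lime, fern, cedar, fig
Level 5: pear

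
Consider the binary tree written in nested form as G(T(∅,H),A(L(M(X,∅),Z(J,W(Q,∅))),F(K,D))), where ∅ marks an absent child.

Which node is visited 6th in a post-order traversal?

Q

Post-order visits the left subtree, then the right subtree, then the node.
At G: go left to T.
  At T: no left child.
  At T: go right to H.
    H is a leaf — visit H.
  Visit T.
At G: go right to A.
  At A: go left to L.
    At L: go left to M.
      At M: go left to X.
        X is a leaf — visit X.
      At M: no right child.
      Visit M.
    At L: go right to Z.
      At Z: go left to J.
        J is a leaf — visit J.
      At Z: go right to W.
        At W: go left to Q.
          Q is a leaf — visit Q.
        At W: no right child.
        Visit W.
      Visit Z.
    Visit L.
  At A: go right to F.
    At F: go left to K.
      K is a leaf — visit K.
    At F: go right to D.
      D is a leaf — visit D.
    Visit F.
  Visit A.
Visit G.
Full post-order sequence: H, T, X, M, J, Q, W, Z, L, K, D, F, A, G.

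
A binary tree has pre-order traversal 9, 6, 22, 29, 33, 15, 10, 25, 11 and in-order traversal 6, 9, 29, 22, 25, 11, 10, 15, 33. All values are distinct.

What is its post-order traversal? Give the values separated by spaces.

The first element of pre-order is the root; it splits in-order into left and right subtrees.
Root 9: left subtree has 1 node {6}, right has 7 {29, 22, 25, 11, 10, 15, 33}.
  Root 22: left subtree has 1 node {29}, right has 5 {25, 11, 10, 15, 33}.
    Root 33: left subtree has 4 nodes {25, 11, 10, 15}, right has 0 { }.
      Root 15: left subtree has 3 nodes {25, 11, 10}, right has 0 { }.
        Root 10: left subtree has 2 nodes {25, 11}, right has 0 { }.
          Root 25: left subtree has 0 nodes { }, right has 1 {11}.

6 29 11 25 10 15 33 22 9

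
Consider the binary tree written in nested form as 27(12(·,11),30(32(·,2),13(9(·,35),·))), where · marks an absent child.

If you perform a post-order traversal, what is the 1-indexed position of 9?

Post-order visits the left subtree, then the right subtree, then the node.
At 27: go left to 12.
  At 12: no left child.
  At 12: go right to 11.
    11 is a leaf — visit 11.
  Visit 12.
At 27: go right to 30.
  At 30: go left to 32.
    At 32: no left child.
    At 32: go right to 2.
      2 is a leaf — visit 2.
    Visit 32.
  At 30: go right to 13.
    At 13: go left to 9.
      At 9: no left child.
      At 9: go right to 35.
        35 is a leaf — visit 35.
      Visit 9.
    At 13: no right child.
    Visit 13.
  Visit 30.
Visit 27.
Full post-order sequence: 11, 12, 2, 32, 35, 9, 13, 30, 27.

6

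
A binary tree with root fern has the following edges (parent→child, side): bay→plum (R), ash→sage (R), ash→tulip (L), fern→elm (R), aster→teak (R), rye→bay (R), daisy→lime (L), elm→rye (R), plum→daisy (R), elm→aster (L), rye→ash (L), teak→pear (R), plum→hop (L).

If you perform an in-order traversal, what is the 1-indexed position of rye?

In-order visits the left subtree, then the node, then the right subtree.
At fern: no left child.
Visit fern.
At fern: go right to elm.
  At elm: go left to aster.
    At aster: no left child.
    Visit aster.
    At aster: go right to teak.
      At teak: no left child.
      Visit teak.
      At teak: go right to pear.
        pear is a leaf — visit pear.
  Visit elm.
  At elm: go right to rye.
    At rye: go left to ash.
      At ash: go left to tulip.
        tulip is a leaf — visit tulip.
      Visit ash.
      At ash: go right to sage.
        sage is a leaf — visit sage.
    Visit rye.
    At rye: go right to bay.
      At bay: no left child.
      Visit bay.
      At bay: go right to plum.
        At plum: go left to hop.
          hop is a leaf — visit hop.
        Visit plum.
        At plum: go right to daisy.
          At daisy: go left to lime.
            lime is a leaf — visit lime.
          Visit daisy.
          At daisy: no right child.
Full in-order sequence: fern, aster, teak, pear, elm, tulip, ash, sage, rye, bay, hop, plum, lime, daisy.

9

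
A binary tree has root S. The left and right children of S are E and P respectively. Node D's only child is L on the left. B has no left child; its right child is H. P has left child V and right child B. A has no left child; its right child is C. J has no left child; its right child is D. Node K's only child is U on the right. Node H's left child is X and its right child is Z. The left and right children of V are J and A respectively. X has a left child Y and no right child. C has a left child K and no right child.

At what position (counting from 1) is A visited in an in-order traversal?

7

In-order visits the left subtree, then the node, then the right subtree.
At S: go left to E.
  E is a leaf — visit E.
Visit S.
At S: go right to P.
  At P: go left to V.
    At V: go left to J.
      At J: no left child.
      Visit J.
      At J: go right to D.
        At D: go left to L.
          L is a leaf — visit L.
        Visit D.
        At D: no right child.
    Visit V.
    At V: go right to A.
      At A: no left child.
      Visit A.
      At A: go right to C.
        At C: go left to K.
          At K: no left child.
          Visit K.
          At K: go right to U.
            U is a leaf — visit U.
        Visit C.
        At C: no right child.
  Visit P.
  At P: go right to B.
    At B: no left child.
    Visit B.
    At B: go right to H.
      At H: go left to X.
        At X: go left to Y.
          Y is a leaf — visit Y.
        Visit X.
        At X: no right child.
      Visit H.
      At H: go right to Z.
        Z is a leaf — visit Z.
Full in-order sequence: E, S, J, L, D, V, A, K, U, C, P, B, Y, X, H, Z.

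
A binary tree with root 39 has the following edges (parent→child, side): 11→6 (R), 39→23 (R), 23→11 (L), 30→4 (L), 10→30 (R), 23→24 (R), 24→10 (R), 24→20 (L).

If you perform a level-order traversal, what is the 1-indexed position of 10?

Level-order visits nodes level by level from the root, left to right within each level.
Level 0: 39
Level 1: 23
Level 2: 11, 24
Level 3: 6, 20, 10
Level 4: 30
Level 5: 4
Full level-order sequence: 39, 23, 11, 24, 6, 20, 10, 30, 4.

7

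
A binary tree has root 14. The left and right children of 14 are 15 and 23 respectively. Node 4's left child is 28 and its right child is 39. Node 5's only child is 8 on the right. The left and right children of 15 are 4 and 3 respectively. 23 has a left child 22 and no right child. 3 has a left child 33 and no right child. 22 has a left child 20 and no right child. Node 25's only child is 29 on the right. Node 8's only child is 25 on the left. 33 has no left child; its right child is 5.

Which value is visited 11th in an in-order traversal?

14

In-order visits the left subtree, then the node, then the right subtree.
At 14: go left to 15.
  At 15: go left to 4.
    At 4: go left to 28.
      28 is a leaf — visit 28.
    Visit 4.
    At 4: go right to 39.
      39 is a leaf — visit 39.
  Visit 15.
  At 15: go right to 3.
    At 3: go left to 33.
      At 33: no left child.
      Visit 33.
      At 33: go right to 5.
        At 5: no left child.
        Visit 5.
        At 5: go right to 8.
          At 8: go left to 25.
            At 25: no left child.
            Visit 25.
            At 25: go right to 29.
              29 is a leaf — visit 29.
          Visit 8.
          At 8: no right child.
    Visit 3.
    At 3: no right child.
Visit 14.
At 14: go right to 23.
  At 23: go left to 22.
    At 22: go left to 20.
      20 is a leaf — visit 20.
    Visit 22.
    At 22: no right child.
  Visit 23.
  At 23: no right child.
Full in-order sequence: 28, 4, 39, 15, 33, 5, 25, 29, 8, 3, 14, 20, 22, 23.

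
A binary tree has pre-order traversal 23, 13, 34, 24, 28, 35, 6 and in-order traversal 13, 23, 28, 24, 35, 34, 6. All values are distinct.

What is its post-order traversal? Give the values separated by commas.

The first element of pre-order is the root; it splits in-order into left and right subtrees.
Root 23: left subtree has 1 node {13}, right has 5 {28, 24, 35, 34, 6}.
  Root 34: left subtree has 3 nodes {28, 24, 35}, right has 1 {6}.
    Root 24: left subtree has 1 node {28}, right has 1 {35}.

13, 28, 35, 24, 6, 34, 23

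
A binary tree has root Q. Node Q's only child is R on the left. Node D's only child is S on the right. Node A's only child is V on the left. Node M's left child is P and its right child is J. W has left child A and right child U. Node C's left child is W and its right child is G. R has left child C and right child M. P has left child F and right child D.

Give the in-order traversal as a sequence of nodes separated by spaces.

In-order visits the left subtree, then the node, then the right subtree.
At Q: go left to R.
  At R: go left to C.
    At C: go left to W.
      At W: go left to A.
        At A: go left to V.
          V is a leaf — visit V.
        Visit A.
        At A: no right child.
      Visit W.
      At W: go right to U.
        U is a leaf — visit U.
    Visit C.
    At C: go right to G.
      G is a leaf — visit G.
  Visit R.
  At R: go right to M.
    At M: go left to P.
      At P: go left to F.
        F is a leaf — visit F.
      Visit P.
      At P: go right to D.
        At D: no left child.
        Visit D.
        At D: go right to S.
          S is a leaf — visit S.
    Visit M.
    At M: go right to J.
      J is a leaf — visit J.
Visit Q.
At Q: no right child.

V A W U C G R F P D S M J Q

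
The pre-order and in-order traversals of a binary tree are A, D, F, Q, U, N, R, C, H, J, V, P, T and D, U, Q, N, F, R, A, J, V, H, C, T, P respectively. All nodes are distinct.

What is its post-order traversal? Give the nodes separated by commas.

U, N, Q, R, F, D, V, J, H, T, P, C, A

The first element of pre-order is the root; it splits in-order into left and right subtrees.
Root A: left subtree has 6 nodes {D, U, Q, N, F, R}, right has 6 {J, V, H, C, T, P}.
  Root D: left subtree has 0 nodes { }, right has 5 {U, Q, N, F, R}.
    Root F: left subtree has 3 nodes {U, Q, N}, right has 1 {R}.
      Root Q: left subtree has 1 node {U}, right has 1 {N}.
  Root C: left subtree has 3 nodes {J, V, H}, right has 2 {T, P}.
    Root H: left subtree has 2 nodes {J, V}, right has 0 { }.
      Root J: left subtree has 0 nodes { }, right has 1 {V}.
    Root P: left subtree has 1 node {T}, right has 0 { }.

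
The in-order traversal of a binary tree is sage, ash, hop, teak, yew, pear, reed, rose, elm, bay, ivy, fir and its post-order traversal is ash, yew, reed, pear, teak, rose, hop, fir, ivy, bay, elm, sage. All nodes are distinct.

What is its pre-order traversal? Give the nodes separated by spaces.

sage elm hop ash rose teak pear yew reed bay ivy fir

The last element of post-order is the root; it splits in-order into left and right subtrees.
Root sage: left subtree has 0 nodes { }, right has 11 {ash, hop, teak, yew, pear, reed, rose, elm, bay, ivy, fir}.
  Root elm: left subtree has 7 nodes {ash, hop, teak, yew, pear, reed, rose}, right has 3 {bay, ivy, fir}.
    Root hop: left subtree has 1 node {ash}, right has 5 {teak, yew, pear, reed, rose}.
      Root rose: left subtree has 4 nodes {teak, yew, pear, reed}, right has 0 { }.
        Root teak: left subtree has 0 nodes { }, right has 3 {yew, pear, reed}.
          Root pear: left subtree has 1 node {yew}, right has 1 {reed}.
    Root bay: left subtree has 0 nodes { }, right has 2 {ivy, fir}.
      Root ivy: left subtree has 0 nodes { }, right has 1 {fir}.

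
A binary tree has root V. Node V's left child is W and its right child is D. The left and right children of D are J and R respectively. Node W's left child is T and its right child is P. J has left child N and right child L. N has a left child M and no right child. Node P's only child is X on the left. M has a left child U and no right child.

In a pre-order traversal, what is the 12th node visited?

Pre-order visits the node, then its left subtree, then its right subtree.
Visit V.
At V: go left to W.
  Visit W.
  At W: go left to T.
    T is a leaf — visit T.
  At W: go right to P.
    Visit P.
    At P: go left to X.
      X is a leaf — visit X.
    At P: no right child.
At V: go right to D.
  Visit D.
  At D: go left to J.
    Visit J.
    At J: go left to N.
      Visit N.
      At N: go left to M.
        Visit M.
        At M: go left to U.
          U is a leaf — visit U.
        At M: no right child.
      At N: no right child.
    At J: go right to L.
      L is a leaf — visit L.
  At D: go right to R.
    R is a leaf — visit R.
Full pre-order sequence: V, W, T, P, X, D, J, N, M, U, L, R.

R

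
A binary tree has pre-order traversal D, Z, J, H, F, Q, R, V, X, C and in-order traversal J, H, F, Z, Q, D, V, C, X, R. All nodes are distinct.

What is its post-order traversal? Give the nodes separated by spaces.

The first element of pre-order is the root; it splits in-order into left and right subtrees.
Root D: left subtree has 5 nodes {J, H, F, Z, Q}, right has 4 {V, C, X, R}.
  Root Z: left subtree has 3 nodes {J, H, F}, right has 1 {Q}.
    Root J: left subtree has 0 nodes { }, right has 2 {H, F}.
      Root H: left subtree has 0 nodes { }, right has 1 {F}.
  Root R: left subtree has 3 nodes {V, C, X}, right has 0 { }.
    Root V: left subtree has 0 nodes { }, right has 2 {C, X}.
      Root X: left subtree has 1 node {C}, right has 0 { }.

F H J Q Z C X V R D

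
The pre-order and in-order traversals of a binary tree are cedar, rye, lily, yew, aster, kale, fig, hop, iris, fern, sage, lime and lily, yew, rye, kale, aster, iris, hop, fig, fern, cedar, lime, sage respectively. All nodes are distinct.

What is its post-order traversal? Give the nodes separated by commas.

The first element of pre-order is the root; it splits in-order into left and right subtrees.
Root cedar: left subtree has 9 nodes {lily, yew, rye, kale, aster, iris, hop, fig, fern}, right has 2 {lime, sage}.
  Root rye: left subtree has 2 nodes {lily, yew}, right has 6 {kale, aster, iris, hop, fig, fern}.
    Root lily: left subtree has 0 nodes { }, right has 1 {yew}.
    Root aster: left subtree has 1 node {kale}, right has 4 {iris, hop, fig, fern}.
      Root fig: left subtree has 2 nodes {iris, hop}, right has 1 {fern}.
        Root hop: left subtree has 1 node {iris}, right has 0 { }.
  Root sage: left subtree has 1 node {lime}, right has 0 { }.

yew, lily, kale, iris, hop, fern, fig, aster, rye, lime, sage, cedar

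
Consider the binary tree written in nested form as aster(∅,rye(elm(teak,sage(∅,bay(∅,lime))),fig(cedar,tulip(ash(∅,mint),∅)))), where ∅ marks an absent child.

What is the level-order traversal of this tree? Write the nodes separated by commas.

Level-order visits nodes level by level from the root, left to right within each level.
Level 0: aster
Level 1: rye
Level 2: elm, fig
Level 3: teak, sage, cedar, tulip
Level 4: bay, ash
Level 5: lime, mint

aster, rye, elm, fig, teak, sage, cedar, tulip, bay, ash, lime, mint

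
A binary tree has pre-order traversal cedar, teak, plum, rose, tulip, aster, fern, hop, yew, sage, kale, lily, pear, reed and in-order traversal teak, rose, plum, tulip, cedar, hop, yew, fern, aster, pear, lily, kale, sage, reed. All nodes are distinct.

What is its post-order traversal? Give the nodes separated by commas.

The first element of pre-order is the root; it splits in-order into left and right subtrees.
Root cedar: left subtree has 4 nodes {teak, rose, plum, tulip}, right has 9 {hop, yew, fern, aster, pear, lily, kale, sage, reed}.
  Root teak: left subtree has 0 nodes { }, right has 3 {rose, plum, tulip}.
    Root plum: left subtree has 1 node {rose}, right has 1 {tulip}.
  Root aster: left subtree has 3 nodes {hop, yew, fern}, right has 5 {pear, lily, kale, sage, reed}.
    Root fern: left subtree has 2 nodes {hop, yew}, right has 0 { }.
      Root hop: left subtree has 0 nodes { }, right has 1 {yew}.
    Root sage: left subtree has 3 nodes {pear, lily, kale}, right has 1 {reed}.
      Root kale: left subtree has 2 nodes {pear, lily}, right has 0 { }.
        Root lily: left subtree has 1 node {pear}, right has 0 { }.

rose, tulip, plum, teak, yew, hop, fern, pear, lily, kale, reed, sage, aster, cedar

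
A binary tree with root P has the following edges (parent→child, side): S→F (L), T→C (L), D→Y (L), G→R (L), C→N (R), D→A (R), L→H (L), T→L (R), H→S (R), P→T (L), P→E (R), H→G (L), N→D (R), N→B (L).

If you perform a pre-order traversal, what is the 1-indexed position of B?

5

Pre-order visits the node, then its left subtree, then its right subtree.
Visit P.
At P: go left to T.
  Visit T.
  At T: go left to C.
    Visit C.
    At C: no left child.
    At C: go right to N.
      Visit N.
      At N: go left to B.
        B is a leaf — visit B.
      At N: go right to D.
        Visit D.
        At D: go left to Y.
          Y is a leaf — visit Y.
        At D: go right to A.
          A is a leaf — visit A.
  At T: go right to L.
    Visit L.
    At L: go left to H.
      Visit H.
      At H: go left to G.
        Visit G.
        At G: go left to R.
          R is a leaf — visit R.
        At G: no right child.
      At H: go right to S.
        Visit S.
        At S: go left to F.
          F is a leaf — visit F.
        At S: no right child.
    At L: no right child.
At P: go right to E.
  E is a leaf — visit E.
Full pre-order sequence: P, T, C, N, B, D, Y, A, L, H, G, R, S, F, E.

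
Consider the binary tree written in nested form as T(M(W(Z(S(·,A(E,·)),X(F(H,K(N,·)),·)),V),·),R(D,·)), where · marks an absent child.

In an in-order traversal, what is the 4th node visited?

Z

In-order visits the left subtree, then the node, then the right subtree.
At T: go left to M.
  At M: go left to W.
    At W: go left to Z.
      At Z: go left to S.
        At S: no left child.
        Visit S.
        At S: go right to A.
          At A: go left to E.
            E is a leaf — visit E.
          Visit A.
          At A: no right child.
      Visit Z.
      At Z: go right to X.
        At X: go left to F.
          At F: go left to H.
            H is a leaf — visit H.
          Visit F.
          At F: go right to K.
            At K: go left to N.
              N is a leaf — visit N.
            Visit K.
            At K: no right child.
        Visit X.
        At X: no right child.
    Visit W.
    At W: go right to V.
      V is a leaf — visit V.
  Visit M.
  At M: no right child.
Visit T.
At T: go right to R.
  At R: go left to D.
    D is a leaf — visit D.
  Visit R.
  At R: no right child.
Full in-order sequence: S, E, A, Z, H, F, N, K, X, W, V, M, T, D, R.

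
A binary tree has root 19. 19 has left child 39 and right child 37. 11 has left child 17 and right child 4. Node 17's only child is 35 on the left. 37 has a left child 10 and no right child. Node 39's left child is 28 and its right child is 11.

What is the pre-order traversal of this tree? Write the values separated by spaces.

19 39 28 11 17 35 4 37 10

Pre-order visits the node, then its left subtree, then its right subtree.
Visit 19.
At 19: go left to 39.
  Visit 39.
  At 39: go left to 28.
    28 is a leaf — visit 28.
  At 39: go right to 11.
    Visit 11.
    At 11: go left to 17.
      Visit 17.
      At 17: go left to 35.
        35 is a leaf — visit 35.
      At 17: no right child.
    At 11: go right to 4.
      4 is a leaf — visit 4.
At 19: go right to 37.
  Visit 37.
  At 37: go left to 10.
    10 is a leaf — visit 10.
  At 37: no right child.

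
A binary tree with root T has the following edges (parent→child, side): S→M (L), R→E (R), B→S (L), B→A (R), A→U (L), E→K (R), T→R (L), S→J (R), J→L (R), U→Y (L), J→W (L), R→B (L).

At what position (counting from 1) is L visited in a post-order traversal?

Post-order visits the left subtree, then the right subtree, then the node.
At T: go left to R.
  At R: go left to B.
    At B: go left to S.
      At S: go left to M.
        M is a leaf — visit M.
      At S: go right to J.
        At J: go left to W.
          W is a leaf — visit W.
        At J: go right to L.
          L is a leaf — visit L.
        Visit J.
      Visit S.
    At B: go right to A.
      At A: go left to U.
        At U: go left to Y.
          Y is a leaf — visit Y.
        At U: no right child.
        Visit U.
      At A: no right child.
      Visit A.
    Visit B.
  At R: go right to E.
    At E: no left child.
    At E: go right to K.
      K is a leaf — visit K.
    Visit E.
  Visit R.
At T: no right child.
Visit T.
Full post-order sequence: M, W, L, J, S, Y, U, A, B, K, E, R, T.

3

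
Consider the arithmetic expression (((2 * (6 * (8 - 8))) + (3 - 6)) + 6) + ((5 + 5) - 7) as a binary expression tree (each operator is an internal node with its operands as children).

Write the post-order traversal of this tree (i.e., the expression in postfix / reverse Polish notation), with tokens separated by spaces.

2 6 8 8 - * * 3 6 - + 6 + 5 5 + 7 - +

Post-order on an expression tree gives postfix notation: for each operator, emit left operand, right operand, then the operator.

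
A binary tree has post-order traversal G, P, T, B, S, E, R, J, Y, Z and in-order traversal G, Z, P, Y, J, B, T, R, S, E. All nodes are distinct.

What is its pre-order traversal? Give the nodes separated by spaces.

Z G Y P J R B T E S

The last element of post-order is the root; it splits in-order into left and right subtrees.
Root Z: left subtree has 1 node {G}, right has 8 {P, Y, J, B, T, R, S, E}.
  Root Y: left subtree has 1 node {P}, right has 6 {J, B, T, R, S, E}.
    Root J: left subtree has 0 nodes { }, right has 5 {B, T, R, S, E}.
      Root R: left subtree has 2 nodes {B, T}, right has 2 {S, E}.
        Root B: left subtree has 0 nodes { }, right has 1 {T}.
        Root E: left subtree has 1 node {S}, right has 0 { }.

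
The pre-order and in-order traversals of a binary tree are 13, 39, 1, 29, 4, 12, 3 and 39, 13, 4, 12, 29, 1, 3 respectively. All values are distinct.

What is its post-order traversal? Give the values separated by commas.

39, 12, 4, 29, 3, 1, 13

The first element of pre-order is the root; it splits in-order into left and right subtrees.
Root 13: left subtree has 1 node {39}, right has 5 {4, 12, 29, 1, 3}.
  Root 1: left subtree has 3 nodes {4, 12, 29}, right has 1 {3}.
    Root 29: left subtree has 2 nodes {4, 12}, right has 0 { }.
      Root 4: left subtree has 0 nodes { }, right has 1 {12}.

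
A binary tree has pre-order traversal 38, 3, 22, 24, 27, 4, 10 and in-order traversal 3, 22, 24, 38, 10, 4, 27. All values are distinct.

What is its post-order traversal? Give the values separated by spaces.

24 22 3 10 4 27 38

The first element of pre-order is the root; it splits in-order into left and right subtrees.
Root 38: left subtree has 3 nodes {3, 22, 24}, right has 3 {10, 4, 27}.
  Root 3: left subtree has 0 nodes { }, right has 2 {22, 24}.
    Root 22: left subtree has 0 nodes { }, right has 1 {24}.
  Root 27: left subtree has 2 nodes {10, 4}, right has 0 { }.
    Root 4: left subtree has 1 node {10}, right has 0 { }.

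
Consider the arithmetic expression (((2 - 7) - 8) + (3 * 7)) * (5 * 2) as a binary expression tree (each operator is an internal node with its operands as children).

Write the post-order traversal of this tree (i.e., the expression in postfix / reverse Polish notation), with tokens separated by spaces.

2 7 - 8 - 3 7 * + 5 2 * *

Post-order on an expression tree gives postfix notation: for each operator, emit left operand, right operand, then the operator.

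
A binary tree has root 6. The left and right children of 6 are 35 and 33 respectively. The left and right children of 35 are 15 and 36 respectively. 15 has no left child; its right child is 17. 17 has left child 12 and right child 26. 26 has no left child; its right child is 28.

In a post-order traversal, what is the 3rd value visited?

Post-order visits the left subtree, then the right subtree, then the node.
At 6: go left to 35.
  At 35: go left to 15.
    At 15: no left child.
    At 15: go right to 17.
      At 17: go left to 12.
        12 is a leaf — visit 12.
      At 17: go right to 26.
        At 26: no left child.
        At 26: go right to 28.
          28 is a leaf — visit 28.
        Visit 26.
      Visit 17.
    Visit 15.
  At 35: go right to 36.
    36 is a leaf — visit 36.
  Visit 35.
At 6: go right to 33.
  33 is a leaf — visit 33.
Visit 6.
Full post-order sequence: 12, 28, 26, 17, 15, 36, 35, 33, 6.

26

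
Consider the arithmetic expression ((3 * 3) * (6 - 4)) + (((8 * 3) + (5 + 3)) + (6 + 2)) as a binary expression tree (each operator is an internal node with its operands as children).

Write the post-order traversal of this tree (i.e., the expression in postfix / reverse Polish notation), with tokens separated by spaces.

Post-order on an expression tree gives postfix notation: for each operator, emit left operand, right operand, then the operator.

3 3 * 6 4 - * 8 3 * 5 3 + + 6 2 + + +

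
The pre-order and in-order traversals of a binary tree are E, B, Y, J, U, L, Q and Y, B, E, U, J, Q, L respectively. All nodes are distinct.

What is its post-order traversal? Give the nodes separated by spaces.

The first element of pre-order is the root; it splits in-order into left and right subtrees.
Root E: left subtree has 2 nodes {Y, B}, right has 4 {U, J, Q, L}.
  Root B: left subtree has 1 node {Y}, right has 0 { }.
  Root J: left subtree has 1 node {U}, right has 2 {Q, L}.
    Root L: left subtree has 1 node {Q}, right has 0 { }.

Y B U Q L J E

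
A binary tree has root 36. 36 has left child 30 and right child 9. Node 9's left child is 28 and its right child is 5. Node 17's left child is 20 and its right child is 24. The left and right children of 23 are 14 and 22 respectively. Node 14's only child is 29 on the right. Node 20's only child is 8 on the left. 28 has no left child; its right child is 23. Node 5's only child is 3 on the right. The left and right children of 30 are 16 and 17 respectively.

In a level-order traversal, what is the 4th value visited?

Level-order visits nodes level by level from the root, left to right within each level.
Level 0: 36
Level 1: 30, 9
Level 2: 16, 17, 28, 5
Level 3: 20, 24, 23, 3
Level 4: 8, 14, 22
Level 5: 29
Full level-order sequence: 36, 30, 9, 16, 17, 28, 5, 20, 24, 23, 3, 8, 14, 22, 29.

16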